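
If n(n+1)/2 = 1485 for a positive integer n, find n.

54

Set n(n+1)/2 = 1485, giving n² + n − 2970 = 0.
So n = (-1 + 109) / 2 = 108/2 = 54.
Check: 54·55/2 = 1485. ✓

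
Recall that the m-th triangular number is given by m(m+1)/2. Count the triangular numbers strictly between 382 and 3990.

61

The n-th triangular number is n(n+1)/2.
Smallest index with value > 382: n = 28 (giving 406).
Largest index with value < 3990: n = 88 (giving 3916).
Indices 28 through 88: 61 terms.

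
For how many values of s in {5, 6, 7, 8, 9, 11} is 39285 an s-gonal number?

s = 5: P(5, 162) = 39285. ✓
s = 6: P(6, 140) = 39060 and P(6, 141) = 39621; 39285 is not s-gonal.
s = 7: P(7, 125) = 38875 and P(7, 126) = 39501; 39285 is not s-gonal.
s = 8: P(8, 114) = 38760 and P(8, 115) = 39445; 39285 is not s-gonal.
s = 9: P(9, 106) = 39061 and P(9, 107) = 39804; 39285 is not s-gonal.
s = 11: P(11, 93) = 38595 and P(11, 94) = 39433; 39285 is not s-gonal.
Hits: s ∈ {5} → 1.

1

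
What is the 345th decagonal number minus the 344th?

2753

Consecutive decagonal numbers differ by 8n − 7: here 8·345 − 7 = 2753.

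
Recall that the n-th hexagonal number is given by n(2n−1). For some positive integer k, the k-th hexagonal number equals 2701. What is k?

Set n(2n−1) = 2701, giving 2n² − n − 2701 = 0.
The discriminant is 1 + 8·2701 = 21609, and √21609 = 147.
So n = (1 + 147) / 4 = 148/4 = 37.

37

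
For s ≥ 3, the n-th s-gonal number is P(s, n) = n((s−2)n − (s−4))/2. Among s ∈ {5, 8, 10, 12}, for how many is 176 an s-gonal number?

2

s = 5: P(5, 11) = 176. ✓
s = 8: P(8, 8) = 176. ✓
s = 10: P(10, 7) = 175 and P(10, 8) = 232; 176 is not s-gonal.
s = 12: P(12, 6) = 156 and P(12, 7) = 217; 176 is not s-gonal.
Hits: s ∈ {5, 8} → 2.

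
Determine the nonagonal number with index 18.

1089

The 18th nonagonal number is n(7n−5)/2 with n = 18.
18·(7·18 − 5)/2 = 18·121/2 = 1089.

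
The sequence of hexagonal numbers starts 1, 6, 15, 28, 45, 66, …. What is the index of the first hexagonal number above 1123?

24

Solve n(2n−1) > 1123 for integer n.
The largest n with value ≤ 1123 is 23 (since 1035 ≤ 1123 < 1128), so the first above is n = 24, value 1128.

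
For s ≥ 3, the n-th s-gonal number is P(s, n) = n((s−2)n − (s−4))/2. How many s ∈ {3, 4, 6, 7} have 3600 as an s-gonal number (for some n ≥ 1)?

s = 3: P(3, 84) = 3570 and P(3, 85) = 3655; 3600 is not s-gonal.
s = 4: P(4, 60) = 3600. ✓
s = 6: P(6, 42) = 3486 and P(6, 43) = 3655; 3600 is not s-gonal.
s = 7: P(7, 38) = 3553 and P(7, 39) = 3744; 3600 is not s-gonal.
Hits: s ∈ {4} → 1.

1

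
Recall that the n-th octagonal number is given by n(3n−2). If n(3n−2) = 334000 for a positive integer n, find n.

Set n(3n−2) = 334000, giving 3n² − 2n − 334000 = 0.
So n = (2 + 2002) / 6 = 2004/6 = 334.
Check: 334·(3·334 − 2) = 334000. ✓

334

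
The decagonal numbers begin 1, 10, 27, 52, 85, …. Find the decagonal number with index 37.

37·(4·37 − 3) = 37·145 = 5365.

5365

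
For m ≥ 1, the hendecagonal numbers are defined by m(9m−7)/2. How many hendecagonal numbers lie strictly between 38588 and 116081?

The n-th hendecagonal number is n(9n−7)/2.
Smallest index with value > 38588: n = 93 (giving 38595).
Largest index with value < 116081: n = 160 (giving 114640).
Indices 93 through 160: 68 terms.

68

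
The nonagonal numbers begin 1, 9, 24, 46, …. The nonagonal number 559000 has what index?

Set n(7n−5)/2 = 559000, giving 7n² − 5n − 1118000 = 0.
The discriminant is 25 + 56·559000 = 31304025, and √31304025 = 5595.
So n = (5 + 5595) / 14 = 5600/14 = 400.

400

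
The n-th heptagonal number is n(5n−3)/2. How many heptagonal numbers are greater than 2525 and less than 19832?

The n-th heptagonal number is n(5n−3)/2.
Smallest index with value > 2525: n = 33 (giving 2673).
Largest index with value < 19832: n = 89 (giving 19669).
Indices 33 through 89: 57 terms.

57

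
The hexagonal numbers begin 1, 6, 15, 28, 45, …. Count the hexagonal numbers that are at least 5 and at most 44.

The n-th hexagonal number is n(2n−1).
Smallest index with value ≥ 5: n = 2 (giving 6).
Largest index with value ≤ 44: n = 4 (giving 28).
Indices 2 through 4: 3 terms.

3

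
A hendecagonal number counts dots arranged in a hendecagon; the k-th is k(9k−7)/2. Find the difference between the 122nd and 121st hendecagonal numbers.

Consecutive hendecagonal numbers differ by 9n − 8: here 9·122 − 8 = 1090.

1090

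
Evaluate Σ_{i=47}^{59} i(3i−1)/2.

Σ i(3i−1)/2 = (3Σi² − Σi) / 2 over i = 47..59.
Σi = 1770 − 1081 = 689 and Σi² = 70210 − 33511 = 36699.
(3·36699 − 1·689) / 2 = 109408/2 = 54704.

54704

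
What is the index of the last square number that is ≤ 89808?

299

Solve n² ≤ 89808 for integer n.
n = 299 gives 89401 ≤ 89808, while n = 300 gives 90000 > 89808; so the answer is index 299.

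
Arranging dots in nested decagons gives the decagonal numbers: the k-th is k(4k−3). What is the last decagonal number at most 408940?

Solve n(4n−3) ≤ 408940 for integer n.
n = 320 gives 408640 ≤ 408940, while n = 321 gives 411201 > 408940; so the answer is 408640.

408640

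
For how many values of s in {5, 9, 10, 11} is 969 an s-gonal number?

s = 5: P(5, 25) = 925 and P(5, 26) = 1001; 969 is not s-gonal.
s = 9: P(9, 17) = 969. ✓
s = 10: P(10, 15) = 855 and P(10, 16) = 976; 969 is not s-gonal.
s = 11: P(11, 15) = 960 and P(11, 16) = 1096; 969 is not s-gonal.
Hits: s ∈ {9} → 1.

1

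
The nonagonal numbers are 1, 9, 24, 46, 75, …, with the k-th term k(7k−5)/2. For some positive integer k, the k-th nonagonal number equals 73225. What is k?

Set n(7n−5)/2 = 73225, giving 7n² − 5n − 146450 = 0.
So n = (5 + 2025) / 14 = 2030/14 = 145.
Check: 145·(7·145 − 5)/2 = 73225. ✓

145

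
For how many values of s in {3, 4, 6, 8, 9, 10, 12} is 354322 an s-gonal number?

s = 3: P(3, 841) = 354061 and P(3, 842) = 354903; 354322 is not s-gonal.
s = 4: P(4, 595) = 354025 and P(4, 596) = 355216; 354322 is not s-gonal.
s = 6: P(6, 421) = 354061 and P(6, 422) = 355746; 354322 is not s-gonal.
s = 8: P(8, 344) = 354320 and P(8, 345) = 356385; 354322 is not s-gonal.
s = 9: P(9, 318) = 353139 and P(9, 319) = 355366; 354322 is not s-gonal.
s = 10: P(10, 298) = 354322. ✓
s = 12: P(12, 266) = 352716 and P(12, 267) = 355377; 354322 is not s-gonal.
Hits: s ∈ {10} → 1.

1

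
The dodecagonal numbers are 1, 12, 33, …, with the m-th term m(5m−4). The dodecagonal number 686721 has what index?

371

Set n(5n−4) = 686721, giving 5n² − 4n − 686721 = 0.
The discriminant is 16 + 20·686721 = 13734436, and √13734436 = 3706.
So n = (4 + 3706) / 10 = 3710/10 = 371.
Check: 371·(5·371 − 4) = 686721. ✓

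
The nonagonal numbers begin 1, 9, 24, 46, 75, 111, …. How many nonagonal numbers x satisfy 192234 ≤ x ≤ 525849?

The n-th nonagonal number is n(7n−5)/2.
Smallest index with value ≥ 192234: n = 235 (giving 192700).
Largest index with value ≤ 525849: n = 387 (giving 523224).
Indices 235 through 387: 153 terms.

153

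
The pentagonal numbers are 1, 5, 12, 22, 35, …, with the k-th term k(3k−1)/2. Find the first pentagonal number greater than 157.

176

Solve n(3n−1)/2 > 157 for integer n.
The largest n with value ≤ 157 is 10 (since 145 ≤ 157 < 176), so the first above is n = 11, value 176.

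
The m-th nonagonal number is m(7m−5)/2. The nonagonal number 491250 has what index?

Set n(7n−5)/2 = 491250, giving 7n² − 5n − 982500 = 0.
So n = (5 + 5245) / 14 = 5250/14 = 375.
Check: 375·(7·375 − 5)/2 = 491250. ✓

375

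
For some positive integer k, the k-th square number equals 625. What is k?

25

We need n² = 625, so n = √625 = 25.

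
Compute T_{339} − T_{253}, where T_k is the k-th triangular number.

25499

339·340/2 = 57630 and 253·254/2 = 32131.
Difference: 57630 − 32131 = 25499.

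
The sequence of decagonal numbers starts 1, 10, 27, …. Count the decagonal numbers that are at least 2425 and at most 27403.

59

The n-th decagonal number is n(4n−3).
Smallest index with value ≥ 2425: n = 25 (giving 2425).
Largest index with value ≤ 27403: n = 83 (giving 27307).
Indices 25 through 83: 59 terms.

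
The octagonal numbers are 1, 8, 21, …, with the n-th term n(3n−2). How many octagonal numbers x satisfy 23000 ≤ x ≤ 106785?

The n-th octagonal number is n(3n−2).
Smallest index with value ≥ 23000: n = 88 (giving 23056).
Largest index with value ≤ 106785: n = 189 (giving 106785).
Indices 88 through 189: 102 terms.

102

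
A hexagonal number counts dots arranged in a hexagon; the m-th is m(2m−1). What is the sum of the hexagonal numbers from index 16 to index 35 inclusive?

26830

Σ i(2i−1) = 2Σi² − Σi over i = 16..35.
Σi = 630 − 120 = 510 and Σi² = 14910 − 1240 = 13670.
2·13670 − 1·510 = 26830.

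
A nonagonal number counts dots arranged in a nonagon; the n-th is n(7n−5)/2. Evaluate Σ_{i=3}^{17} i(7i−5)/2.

5855

Σ i(7i−5)/2 = (7Σi² − 5Σi) / 2 over i = 3..17.
Σi = 153 − 3 = 150 and Σi² = 1785 − 5 = 1780.
(7·1780 − 5·150) / 2 = 11710/2 = 5855.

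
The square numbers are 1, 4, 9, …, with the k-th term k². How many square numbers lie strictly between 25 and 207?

The n-th square number is n².
Smallest index with value > 25: n = 6 (giving 36).
Largest index with value < 207: n = 14 (giving 196).
Indices 6 through 14: 9 terms.

9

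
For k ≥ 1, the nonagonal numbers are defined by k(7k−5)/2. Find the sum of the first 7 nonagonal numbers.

420

Σ i(7i−5)/2 = (7Σi² − 5Σi) / 2 over i = 1..7.
Σi = 28 and Σi² = 140.
(7·140 − 5·28) / 2 = 840/2 = 420.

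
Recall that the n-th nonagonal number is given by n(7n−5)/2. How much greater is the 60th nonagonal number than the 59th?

Consecutive nonagonal numbers differ by 7n − 6: here 7·60 − 6 = 414.

414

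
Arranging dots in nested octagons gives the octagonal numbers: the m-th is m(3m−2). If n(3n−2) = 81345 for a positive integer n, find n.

Set n(3n−2) = 81345, giving 3n² − 2n − 81345 = 0.
The discriminant is 4 + 12·81345 = 976144, and √976144 = 988.
So n = (2 + 988) / 6 = 990/6 = 165.
Check: 165·(3·165 − 2) = 81345. ✓

165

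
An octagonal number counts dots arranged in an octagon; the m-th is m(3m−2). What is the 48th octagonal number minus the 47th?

283

Consecutive octagonal numbers differ by 6n − 5: here 6·48 − 5 = 283.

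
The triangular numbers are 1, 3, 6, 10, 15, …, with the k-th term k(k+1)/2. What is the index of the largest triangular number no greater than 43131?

293

Solve n(n+1)/2 ≤ 43131 for integer n.
n = 293 gives 43071 ≤ 43131, while n = 294 gives 43365 > 43131; so the answer is index 293.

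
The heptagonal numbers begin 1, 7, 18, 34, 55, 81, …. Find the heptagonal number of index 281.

The 281st heptagonal number is n(5n−3)/2 with n = 281.
281·(5·281 − 3)/2 = 281·1402/2 = 281·701 = 196981.

196981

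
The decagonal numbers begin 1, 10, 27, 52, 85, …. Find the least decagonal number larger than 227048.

227767

Solve n(4n−3) > 227048 for integer n.
The largest n with value ≤ 227048 is 238 (since 225862 ≤ 227048 < 227767), so the first above is n = 239, value 227767.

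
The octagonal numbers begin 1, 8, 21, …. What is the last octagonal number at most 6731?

Solve n(3n−2) ≤ 6731 for integer n.
n = 47 gives 6533 ≤ 6731, while n = 48 gives 6816 > 6731; so the answer is 6533.

6533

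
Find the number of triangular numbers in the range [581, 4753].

64

The n-th triangular number is n(n+1)/2.
Smallest index with value ≥ 581: n = 34 (giving 595).
Largest index with value ≤ 4753: n = 97 (giving 4753).
Indices 34 through 97: 64 terms.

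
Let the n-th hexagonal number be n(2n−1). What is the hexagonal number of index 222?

The 222nd hexagonal number is n(2n−1) with n = 222.
222·(2·222 − 1) = 222·443 = 98346.

98346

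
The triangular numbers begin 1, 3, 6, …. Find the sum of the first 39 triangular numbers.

Σ i(i+1)/2 = (Σi² + Σi) / 2 over i = 1..39.
Σi = 780 and Σi² = 20540.
(1·20540 + 1·780) / 2 = 21320/2 = 10660.

10660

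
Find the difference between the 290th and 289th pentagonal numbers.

868

Consecutive pentagonal numbers differ by 3n − 2: here 3·290 − 2 = 868.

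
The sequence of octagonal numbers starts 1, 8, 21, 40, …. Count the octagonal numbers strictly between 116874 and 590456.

The n-th octagonal number is n(3n−2).
Smallest index with value > 116874: n = 198 (giving 117216).
Largest index with value < 590456: n = 443 (giving 587861).
Indices 198 through 443: 246 terms.

246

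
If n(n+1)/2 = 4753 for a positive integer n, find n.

Set n(n+1)/2 = 4753, giving n² + n − 9506 = 0.
So n = (-1 + 195) / 2 = 194/2 = 97.

97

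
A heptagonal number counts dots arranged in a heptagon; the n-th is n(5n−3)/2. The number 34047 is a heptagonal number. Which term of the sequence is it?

117

Set n(5n−3)/2 = 34047, giving 5n² − 3n − 68094 = 0.
The discriminant is 9 + 40·34047 = 1361889, and √1361889 = 1167.
So n = (3 + 1167) / 10 = 1170/10 = 117.
Check: 117·(5·117 − 3)/2 = 34047. ✓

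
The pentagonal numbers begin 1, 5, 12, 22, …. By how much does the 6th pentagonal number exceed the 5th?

Consecutive pentagonal numbers differ by 3n − 2: here 3·6 − 2 = 16.

16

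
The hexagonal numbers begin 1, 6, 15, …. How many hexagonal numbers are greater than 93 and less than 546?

The n-th hexagonal number is n(2n−1).
Smallest index with value > 93: n = 8 (giving 120).
Largest index with value < 546: n = 16 (giving 496).
Indices 8 through 16: 9 terms.

9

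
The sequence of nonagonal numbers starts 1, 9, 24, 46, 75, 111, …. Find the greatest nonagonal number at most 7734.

7614

Solve n(7n−5)/2 ≤ 7734 for integer n.
n = 47 gives 7614 ≤ 7734, while n = 48 gives 7944 > 7734; so the answer is 7614.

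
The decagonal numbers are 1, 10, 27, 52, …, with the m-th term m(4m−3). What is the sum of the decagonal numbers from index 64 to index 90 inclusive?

640647

Σ i(4i−3) = 4Σi² − 3Σi over i = 64..90.
Σi = 4095 − 2016 = 2079 and Σi² = 247065 − 85344 = 161721.
4·161721 − 3·2079 = 640647.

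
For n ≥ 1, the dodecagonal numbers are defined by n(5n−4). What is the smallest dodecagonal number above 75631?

Solve n(5n−4) > 75631 for integer n.
The largest n with value ≤ 75631 is 123 (since 75153 ≤ 75631 < 76384), so the first above is n = 124, value 76384.

76384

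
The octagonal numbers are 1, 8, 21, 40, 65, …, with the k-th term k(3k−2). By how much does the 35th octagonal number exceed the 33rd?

35·(3·35 − 2) = 3605 and 33·(3·33 − 2) = 3201.
Difference: 3605 − 3201 = 404.

404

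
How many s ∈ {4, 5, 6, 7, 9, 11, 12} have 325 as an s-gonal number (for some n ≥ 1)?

2

s = 4: P(4, 18) = 324 and P(4, 19) = 361; 325 is not s-gonal.
s = 5: P(5, 14) = 287 and P(5, 15) = 330; 325 is not s-gonal.
s = 6: P(6, 13) = 325. ✓
s = 7: P(7, 11) = 286 and P(7, 12) = 342; 325 is not s-gonal.
s = 9: P(9, 10) = 325. ✓
s = 11: P(11, 8) = 260 and P(11, 9) = 333; 325 is not s-gonal.
s = 12: P(12, 8) = 288 and P(12, 9) = 369; 325 is not s-gonal.
Hits: s ∈ {6, 9} → 2.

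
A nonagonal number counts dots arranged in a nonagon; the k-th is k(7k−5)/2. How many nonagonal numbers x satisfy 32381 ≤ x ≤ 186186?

135

The n-th nonagonal number is n(7n−5)/2.
Smallest index with value ≥ 32381: n = 97 (giving 32689).
Largest index with value ≤ 186186: n = 231 (giving 186186).
Indices 97 through 231: 135 terms.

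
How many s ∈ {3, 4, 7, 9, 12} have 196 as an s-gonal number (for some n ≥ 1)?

s = 3: P(3, 19) = 190 and P(3, 20) = 210; 196 is not s-gonal.
s = 4: P(4, 14) = 196. ✓
s = 7: P(7, 9) = 189 and P(7, 10) = 235; 196 is not s-gonal.
s = 9: P(9, 7) = 154 and P(9, 8) = 204; 196 is not s-gonal.
s = 12: P(12, 6) = 156 and P(12, 7) = 217; 196 is not s-gonal.
Hits: s ∈ {4} → 1.

1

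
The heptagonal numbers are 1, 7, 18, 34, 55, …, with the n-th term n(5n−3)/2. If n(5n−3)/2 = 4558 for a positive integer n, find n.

Set n(5n−3)/2 = 4558, giving 5n² − 3n − 9116 = 0.
So n = (3 + 427) / 10 = 430/10 = 43.
Check: 43·(5·43 − 3)/2 = 4558. ✓

43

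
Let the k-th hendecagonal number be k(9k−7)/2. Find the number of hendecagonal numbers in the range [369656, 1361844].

The n-th hendecagonal number is n(9n−7)/2.
Smallest index with value ≥ 369656: n = 287 (giving 369656).
Largest index with value ≤ 1361844: n = 550 (giving 1359325).
Indices 287 through 550: 264 terms.

264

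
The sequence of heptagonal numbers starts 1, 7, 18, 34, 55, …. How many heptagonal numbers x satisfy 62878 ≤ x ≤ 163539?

The n-th heptagonal number is n(5n−3)/2.
Smallest index with value ≥ 62878: n = 159 (giving 62964).
Largest index with value ≤ 163539: n = 256 (giving 163456).
Indices 159 through 256: 98 terms.

98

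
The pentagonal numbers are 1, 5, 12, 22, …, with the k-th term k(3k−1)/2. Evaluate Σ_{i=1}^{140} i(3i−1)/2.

1381800

Σ i(3i−1)/2 = (3Σi² − Σi) / 2 over i = 1..140.
Σi = 9870 and Σi² = 924490.
(3·924490 − 1·9870) / 2 = 2763600/2 = 1381800.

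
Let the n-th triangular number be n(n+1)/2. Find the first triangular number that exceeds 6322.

6328

Solve n(n+1)/2 > 6322 for integer n.
The largest n with value ≤ 6322 is 111 (since 6216 ≤ 6322 < 6328), so the first above is n = 112, value 6328.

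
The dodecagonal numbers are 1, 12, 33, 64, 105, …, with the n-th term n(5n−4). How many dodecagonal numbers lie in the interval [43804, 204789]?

The n-th dodecagonal number is n(5n−4).
Smallest index with value ≥ 43804: n = 94 (giving 43804).
Largest index with value ≤ 204789: n = 202 (giving 203212).
Indices 94 through 202: 109 terms.

109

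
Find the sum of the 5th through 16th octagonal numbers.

4146

Σ i(3i−2) = 3Σi² − 2Σi over i = 5..16.
Σi = 136 − 10 = 126 and Σi² = 1496 − 30 = 1466.
3·1466 − 2·126 = 4146.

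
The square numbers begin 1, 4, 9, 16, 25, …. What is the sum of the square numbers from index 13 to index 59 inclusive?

Σ_{i=13}^{59} i² = 70210 − 650 = 69560.

69560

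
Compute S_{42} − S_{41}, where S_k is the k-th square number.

83

n² − (n−1)² = 2n − 1, so 42² − 41² = 2·42 − 1 = 83.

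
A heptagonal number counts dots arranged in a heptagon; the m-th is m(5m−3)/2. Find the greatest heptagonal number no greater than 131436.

130759

Solve n(5n−3)/2 ≤ 131436 for integer n.
n = 229 gives 130759 ≤ 131436, while n = 230 gives 131905 > 131436; so the answer is 130759.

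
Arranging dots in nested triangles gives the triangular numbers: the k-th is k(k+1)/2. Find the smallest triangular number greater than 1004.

Solve n(n+1)/2 > 1004 for integer n.
The largest n with value ≤ 1004 is 44 (since 990 ≤ 1004 < 1035), so the first above is n = 45, value 1035.

1035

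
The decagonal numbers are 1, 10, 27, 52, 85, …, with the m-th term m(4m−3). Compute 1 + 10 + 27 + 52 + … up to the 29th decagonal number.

Σ i(4i−3) = 4Σi² − 3Σi over i = 1..29.
Σi = 435 and Σi² = 8555.
4·8555 − 3·435 = 32915.

32915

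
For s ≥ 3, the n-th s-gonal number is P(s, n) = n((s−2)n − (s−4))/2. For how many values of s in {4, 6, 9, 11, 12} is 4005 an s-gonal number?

1

s = 4: P(4, 63) = 3969 and P(4, 64) = 4096; 4005 is not s-gonal.
s = 6: P(6, 45) = 4005. ✓
s = 9: P(9, 34) = 3961 and P(9, 35) = 4200; 4005 is not s-gonal.
s = 11: P(11, 30) = 3945 and P(11, 31) = 4216; 4005 is not s-gonal.
s = 12: P(12, 28) = 3808 and P(12, 29) = 4089; 4005 is not s-gonal.
Hits: s ∈ {6} → 1.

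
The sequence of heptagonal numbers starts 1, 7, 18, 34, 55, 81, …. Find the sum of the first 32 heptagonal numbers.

Σ i(5i−3)/2 = (5Σi² − 3Σi) / 2 over i = 1..32.
Σi = 528 and Σi² = 11440.
(5·11440 − 3·528) / 2 = 55616/2 = 27808.

27808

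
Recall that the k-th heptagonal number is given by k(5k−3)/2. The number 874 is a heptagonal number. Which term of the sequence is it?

Set n(5n−3)/2 = 874, giving 5n² − 3n − 1748 = 0.
So n = (3 + 187) / 10 = 190/10 = 19.
Check: 19·(5·19 − 3)/2 = 874. ✓

19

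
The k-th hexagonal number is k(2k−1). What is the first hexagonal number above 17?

28

Solve n(2n−1) > 17 for integer n.
The largest n with value ≤ 17 is 3 (since 15 ≤ 17 < 28), so the first above is n = 4, value 28.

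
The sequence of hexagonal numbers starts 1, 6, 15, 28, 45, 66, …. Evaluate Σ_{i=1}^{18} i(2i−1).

Σ i(2i−1) = 2Σi² − Σi over i = 1..18.
Σi = 171 and Σi² = 2109.
2·2109 − 1·171 = 4047.

4047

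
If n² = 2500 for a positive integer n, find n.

50

We need n² = 2500, so n = √2500 = 50.
Check: 50² = 2500. ✓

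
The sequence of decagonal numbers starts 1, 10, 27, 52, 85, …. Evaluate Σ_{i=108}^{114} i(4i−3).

342769

Σ i(4i−3) = 4Σi² − 3Σi over i = 108..114.
Σi = 6555 − 5778 = 777 and Σi² = 500365 − 414090 = 86275.
4·86275 − 3·777 = 342769.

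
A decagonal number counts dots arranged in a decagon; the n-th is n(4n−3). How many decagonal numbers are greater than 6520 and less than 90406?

The n-th decagonal number is n(4n−3).
Smallest index with value > 6520: n = 41 (giving 6601).
Largest index with value < 90406: n = 150 (giving 89550).
Indices 41 through 150: 110 terms.

110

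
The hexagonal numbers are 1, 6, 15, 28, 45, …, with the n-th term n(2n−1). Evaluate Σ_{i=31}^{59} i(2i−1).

Σ i(2i−1) = 2Σi² − Σi over i = 31..59.
Σi = 1770 − 465 = 1305 and Σi² = 70210 − 9455 = 60755.
2·60755 − 1·1305 = 120205.

120205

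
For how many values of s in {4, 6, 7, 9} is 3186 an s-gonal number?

s = 4: P(4, 56) = 3136 and P(4, 57) = 3249; 3186 is not s-gonal.
s = 6: P(6, 40) = 3160 and P(6, 41) = 3321; 3186 is not s-gonal.
s = 7: P(7, 36) = 3186. ✓
s = 9: P(9, 30) = 3075 and P(9, 31) = 3286; 3186 is not s-gonal.
Hits: s ∈ {7} → 1.

1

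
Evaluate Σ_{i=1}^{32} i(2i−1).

Σ i(2i−1) = 2Σi² − Σi over i = 1..32.
Σi = 528 and Σi² = 11440.
2·11440 − 1·528 = 22352.

22352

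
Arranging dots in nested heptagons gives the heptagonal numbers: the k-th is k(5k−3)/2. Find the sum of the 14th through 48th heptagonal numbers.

Σ i(5i−3)/2 = (5Σi² − 3Σi) / 2 over i = 14..48.
Σi = 1176 − 91 = 1085 and Σi² = 38024 − 819 = 37205.
(5·37205 − 3·1085) / 2 = 182770/2 = 91385.

91385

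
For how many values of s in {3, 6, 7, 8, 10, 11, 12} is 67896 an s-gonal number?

s = 3: P(3, 368) = 67896. ✓
s = 6: P(6, 184) = 67528 and P(6, 185) = 68265; 67896 is not s-gonal.
s = 7: P(7, 165) = 67815 and P(7, 166) = 68641; 67896 is not s-gonal.
s = 8: P(8, 150) = 67200 and P(8, 151) = 68101; 67896 is not s-gonal.
s = 10: P(10, 130) = 67210 and P(10, 131) = 68251; 67896 is not s-gonal.
s = 11: P(11, 123) = 67650 and P(11, 124) = 68758; 67896 is not s-gonal.
s = 12: P(12, 116) = 66816 and P(12, 117) = 67977; 67896 is not s-gonal.
Hits: s ∈ {3} → 1.

1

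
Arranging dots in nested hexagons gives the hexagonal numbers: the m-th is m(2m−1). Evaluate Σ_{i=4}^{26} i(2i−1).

Σ i(2i−1) = 2Σi² − Σi over i = 4..26.
Σi = 351 − 6 = 345 and Σi² = 6201 − 14 = 6187.
2·6187 − 1·345 = 12029.

12029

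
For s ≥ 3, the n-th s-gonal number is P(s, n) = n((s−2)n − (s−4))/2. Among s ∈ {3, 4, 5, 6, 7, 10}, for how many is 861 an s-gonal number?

2

s = 3: P(3, 41) = 861. ✓
s = 4: P(4, 29) = 841 and P(4, 30) = 900; 861 is not s-gonal.
s = 5: P(5, 24) = 852 and P(5, 25) = 925; 861 is not s-gonal.
s = 6: P(6, 21) = 861. ✓
s = 7: P(7, 18) = 783 and P(7, 19) = 874; 861 is not s-gonal.
s = 10: P(10, 15) = 855 and P(10, 16) = 976; 861 is not s-gonal.
Hits: s ∈ {3, 6} → 2.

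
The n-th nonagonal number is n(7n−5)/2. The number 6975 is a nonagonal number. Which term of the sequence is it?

Set n(7n−5)/2 = 6975, giving 7n² − 5n − 13950 = 0.
The discriminant is 25 + 56·6975 = 390625, and √390625 = 625.
So n = (5 + 625) / 14 = 630/14 = 45.

45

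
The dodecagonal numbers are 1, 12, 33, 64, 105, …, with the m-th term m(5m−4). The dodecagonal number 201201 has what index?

201

Set n(5n−4) = 201201, giving 5n² − 4n − 201201 = 0.
So n = (4 + 2006) / 10 = 2010/10 = 201.
Check: 201·(5·201 − 4) = 201201. ✓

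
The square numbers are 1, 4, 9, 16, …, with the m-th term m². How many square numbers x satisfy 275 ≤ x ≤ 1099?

The n-th square number is n².
Smallest index with value ≥ 275: n = 17 (giving 289).
Largest index with value ≤ 1099: n = 33 (giving 1089).
Indices 17 through 33: 17 terms.

17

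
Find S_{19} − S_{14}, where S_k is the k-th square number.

165

19² = 361 and 14² = 196.
Difference: 361 − 196 = 165.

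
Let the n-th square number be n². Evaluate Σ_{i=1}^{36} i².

Σ_{i=1}^{36} i² = 36·37·73/6 = 16206.

16206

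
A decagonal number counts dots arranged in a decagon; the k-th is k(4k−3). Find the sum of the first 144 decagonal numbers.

3991560

Σ i(4i−3) = 4Σi² − 3Σi over i = 1..144.
Σi = 10440 and Σi² = 1005720.
4·1005720 − 3·10440 = 3991560.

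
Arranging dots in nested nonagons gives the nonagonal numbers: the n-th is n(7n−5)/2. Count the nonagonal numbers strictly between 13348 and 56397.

The n-th nonagonal number is n(7n−5)/2.
Smallest index with value > 13348: n = 63 (giving 13734).
Largest index with value < 56397: n = 127 (giving 56134).
Indices 63 through 127: 65 terms.

65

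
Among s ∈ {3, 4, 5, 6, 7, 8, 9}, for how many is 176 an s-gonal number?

s = 3: P(3, 18) = 171 and P(3, 19) = 190; 176 is not s-gonal.
s = 4: P(4, 13) = 169 and P(4, 14) = 196; 176 is not s-gonal.
s = 5: P(5, 11) = 176. ✓
s = 6: P(6, 9) = 153 and P(6, 10) = 190; 176 is not s-gonal.
s = 7: P(7, 8) = 148 and P(7, 9) = 189; 176 is not s-gonal.
s = 8: P(8, 8) = 176. ✓
s = 9: P(9, 7) = 154 and P(9, 8) = 204; 176 is not s-gonal.
Hits: s ∈ {5, 8} → 2.

2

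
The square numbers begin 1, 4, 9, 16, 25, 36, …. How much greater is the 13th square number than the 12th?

25

n² − (n−1)² = 2n − 1, so 13² − 12² = 2·13 − 1 = 25.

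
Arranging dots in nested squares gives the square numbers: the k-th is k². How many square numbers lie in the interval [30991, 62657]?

74

The n-th square number is n².
Smallest index with value ≥ 30991: n = 177 (giving 31329).
Largest index with value ≤ 62657: n = 250 (giving 62500).
Indices 177 through 250: 74 terms.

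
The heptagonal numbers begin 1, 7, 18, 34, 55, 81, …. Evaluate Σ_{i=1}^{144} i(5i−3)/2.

2498640

Σ i(5i−3)/2 = (5Σi² − 3Σi) / 2 over i = 1..144.
Σi = 10440 and Σi² = 1005720.
(5·1005720 − 3·10440) / 2 = 4997280/2 = 2498640.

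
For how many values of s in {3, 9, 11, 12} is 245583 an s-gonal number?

1

s = 3: P(3, 700) = 245350 and P(3, 701) = 246051; 245583 is not s-gonal.
s = 9: P(9, 265) = 245125 and P(9, 266) = 246981; 245583 is not s-gonal.
s = 11: P(11, 234) = 245583. ✓
s = 12: P(12, 222) = 245532 and P(12, 223) = 247753; 245583 is not s-gonal.
Hits: s ∈ {11} → 1.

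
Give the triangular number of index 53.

1431

The 53rd triangular number is n(n+1)/2 with n = 53.
53·54/2 = 2862/2 = 1431.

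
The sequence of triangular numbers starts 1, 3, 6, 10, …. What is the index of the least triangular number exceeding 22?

Solve n(n+1)/2 > 22 for integer n.
The largest n with value ≤ 22 is 6 (since 21 ≤ 22 < 28), so the first above is n = 7, value 28.

7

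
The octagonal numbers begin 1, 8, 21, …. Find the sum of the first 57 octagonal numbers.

Σ i(3i−2) = 3Σi² − 2Σi over i = 1..57.
Σi = 1653 and Σi² = 63365.
3·63365 − 2·1653 = 186789.

186789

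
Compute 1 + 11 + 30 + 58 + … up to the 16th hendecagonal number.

6256

Σ i(9i−7)/2 = (9Σi² − 7Σi) / 2 over i = 1..16.
Σi = 136 and Σi² = 1496.
(9·1496 − 7·136) / 2 = 12512/2 = 6256.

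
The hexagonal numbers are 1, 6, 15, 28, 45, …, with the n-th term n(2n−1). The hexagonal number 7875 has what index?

Set n(2n−1) = 7875, giving 2n² − n − 7875 = 0.
The discriminant is 1 + 8·7875 = 63001, and √63001 = 251.
So n = (1 + 251) / 4 = 252/4 = 63.
Check: 63·(2·63 − 1) = 7875. ✓

63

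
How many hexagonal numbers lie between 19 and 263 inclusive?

The n-th hexagonal number is n(2n−1).
Smallest index with value ≥ 19: n = 4 (giving 28).
Largest index with value ≤ 263: n = 11 (giving 231).
Indices 4 through 11: 8 terms.

8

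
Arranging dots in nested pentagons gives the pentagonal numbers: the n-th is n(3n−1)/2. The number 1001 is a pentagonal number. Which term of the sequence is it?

Set n(3n−1)/2 = 1001, giving 3n² − n − 2002 = 0.
So n = (1 + 155) / 6 = 156/6 = 26.

26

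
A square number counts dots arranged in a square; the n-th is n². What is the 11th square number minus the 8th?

57

11² = 121 and 8² = 64.
Difference: 121 − 64 = 57.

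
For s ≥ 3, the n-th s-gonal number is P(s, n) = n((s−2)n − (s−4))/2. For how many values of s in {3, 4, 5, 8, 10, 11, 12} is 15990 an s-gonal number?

s = 3: P(3, 178) = 15931 and P(3, 179) = 16110; 15990 is not s-gonal.
s = 4: P(4, 126) = 15876 and P(4, 127) = 16129; 15990 is not s-gonal.
s = 5: P(5, 103) = 15862 and P(5, 104) = 16172; 15990 is not s-gonal.
s = 8: P(8, 73) = 15841 and P(8, 74) = 16280; 15990 is not s-gonal.
s = 10: P(10, 63) = 15687 and P(10, 64) = 16192; 15990 is not s-gonal.
s = 11: P(11, 60) = 15990. ✓
s = 12: P(12, 56) = 15456 and P(12, 57) = 16017; 15990 is not s-gonal.
Hits: s ∈ {11} → 1.

1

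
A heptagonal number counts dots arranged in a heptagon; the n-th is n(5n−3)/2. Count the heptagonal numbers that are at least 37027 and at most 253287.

The n-th heptagonal number is n(5n−3)/2.
Smallest index with value ≥ 37027: n = 122 (giving 37027).
Largest index with value ≤ 253287: n = 318 (giving 252333).
Indices 122 through 318: 197 terms.

197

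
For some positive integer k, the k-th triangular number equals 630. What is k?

35

Set n(n+1)/2 = 630, giving n² + n − 1260 = 0.
So n = (-1 + 71) / 2 = 70/2 = 35.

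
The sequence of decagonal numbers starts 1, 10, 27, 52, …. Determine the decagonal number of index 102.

41310

The 102nd decagonal number is n(4n−3) with n = 102.
102·(4·102 − 3) = 102·405 = 41310.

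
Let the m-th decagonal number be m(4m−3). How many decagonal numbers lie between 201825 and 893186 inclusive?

248

The n-th decagonal number is n(4n−3).
Smallest index with value ≥ 201825: n = 225 (giving 201825).
Largest index with value ≤ 893186: n = 472 (giving 889720).
Indices 225 through 472: 248 terms.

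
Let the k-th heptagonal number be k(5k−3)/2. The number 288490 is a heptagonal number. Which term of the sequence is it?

Set n(5n−3)/2 = 288490, giving 5n² − 3n − 576980 = 0.
The discriminant is 9 + 40·288490 = 11539609, and √11539609 = 3397.
So n = (3 + 3397) / 10 = 3400/10 = 340.
Check: 340·(5·340 − 3)/2 = 288490. ✓

340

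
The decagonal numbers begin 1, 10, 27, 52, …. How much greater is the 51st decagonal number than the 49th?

51·(4·51 − 3) = 10251 and 49·(4·49 − 3) = 9457.
Difference: 10251 − 9457 = 794.

794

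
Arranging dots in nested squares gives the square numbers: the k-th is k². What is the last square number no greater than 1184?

Solve n² ≤ 1184 for integer n.
n = 34 gives 1156 ≤ 1184, while n = 35 gives 1225 > 1184; so the answer is 1156.

1156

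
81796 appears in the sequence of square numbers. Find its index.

286

We need n² = 81796, so n = √81796 = 286.
Check: 286² = 81796. ✓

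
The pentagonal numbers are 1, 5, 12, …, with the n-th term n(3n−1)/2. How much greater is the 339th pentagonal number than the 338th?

1015

Consecutive pentagonal numbers differ by 3n − 2: here 3·339 − 2 = 1015.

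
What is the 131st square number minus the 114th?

131² = 17161 and 114² = 12996.
Difference: 17161 − 12996 = 4165.

4165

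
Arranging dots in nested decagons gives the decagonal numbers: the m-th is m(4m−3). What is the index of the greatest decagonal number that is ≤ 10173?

50

Solve n(4n−3) ≤ 10173 for integer n.
n = 50 gives 9850 ≤ 10173, while n = 51 gives 10251 > 10173; so the answer is index 50.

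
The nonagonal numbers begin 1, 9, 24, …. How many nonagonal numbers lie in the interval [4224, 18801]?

The n-th nonagonal number is n(7n−5)/2.
Smallest index with value ≥ 4224: n = 36 (giving 4446).
Largest index with value ≤ 18801: n = 73 (giving 18469).
Indices 36 through 73: 38 terms.

38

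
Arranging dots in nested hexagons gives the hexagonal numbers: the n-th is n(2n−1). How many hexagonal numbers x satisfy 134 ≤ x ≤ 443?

7

The n-th hexagonal number is n(2n−1).
Smallest index with value ≥ 134: n = 9 (giving 153).
Largest index with value ≤ 443: n = 15 (giving 435).
Indices 9 through 15: 7 terms.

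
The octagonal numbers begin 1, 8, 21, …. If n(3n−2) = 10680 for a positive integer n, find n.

Set n(3n−2) = 10680, giving 3n² − 2n − 10680 = 0.
The discriminant is 4 + 12·10680 = 128164, and √128164 = 358.
So n = (2 + 358) / 6 = 360/6 = 60.

60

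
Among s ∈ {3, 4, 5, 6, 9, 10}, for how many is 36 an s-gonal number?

2

s = 3: P(3, 8) = 36. ✓
s = 4: P(4, 6) = 36. ✓
s = 5: P(5, 5) = 35 and P(5, 6) = 51; 36 is not s-gonal.
s = 6: P(6, 4) = 28 and P(6, 5) = 45; 36 is not s-gonal.
s = 9: P(9, 3) = 24 and P(9, 4) = 46; 36 is not s-gonal.
s = 10: P(10, 3) = 27 and P(10, 4) = 52; 36 is not s-gonal.
Hits: s ∈ {3, 4} → 2.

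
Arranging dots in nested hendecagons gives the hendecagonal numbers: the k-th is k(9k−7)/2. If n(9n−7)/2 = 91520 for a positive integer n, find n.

143

Set n(9n−7)/2 = 91520, giving 9n² − 7n − 183040 = 0.
The discriminant is 49 + 72·91520 = 6589489, and √6589489 = 2567.
So n = (7 + 2567) / 18 = 2574/18 = 143.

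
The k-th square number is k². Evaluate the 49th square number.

2401

49² = 2401.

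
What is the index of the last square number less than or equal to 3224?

Solve n² ≤ 3224 for integer n.
n = 56 gives 3136 ≤ 3224, while n = 57 gives 3249 > 3224; so the answer is index 56.

56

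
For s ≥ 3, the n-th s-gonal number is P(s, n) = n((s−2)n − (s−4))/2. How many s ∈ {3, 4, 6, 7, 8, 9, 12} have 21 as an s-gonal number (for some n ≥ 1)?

s = 3: P(3, 6) = 21. ✓
s = 4: P(4, 4) = 16 and P(4, 5) = 25; 21 is not s-gonal.
s = 6: P(6, 3) = 15 and P(6, 4) = 28; 21 is not s-gonal.
s = 7: P(7, 3) = 18 and P(7, 4) = 34; 21 is not s-gonal.
s = 8: P(8, 3) = 21. ✓
s = 9: P(9, 2) = 9 and P(9, 3) = 24; 21 is not s-gonal.
s = 12: P(12, 2) = 12 and P(12, 3) = 33; 21 is not s-gonal.
Hits: s ∈ {3, 8} → 2.

2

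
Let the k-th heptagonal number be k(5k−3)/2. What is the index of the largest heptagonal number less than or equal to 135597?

233

Solve n(5n−3)/2 ≤ 135597 for integer n.
n = 233 gives 135373 ≤ 135597, while n = 234 gives 136539 > 135597; so the answer is index 233.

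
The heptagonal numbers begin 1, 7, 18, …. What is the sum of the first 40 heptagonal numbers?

Σ i(5i−3)/2 = (5Σi² − 3Σi) / 2 over i = 1..40.
Σi = 820 and Σi² = 22140.
(5·22140 − 3·820) / 2 = 108240/2 = 54120.

54120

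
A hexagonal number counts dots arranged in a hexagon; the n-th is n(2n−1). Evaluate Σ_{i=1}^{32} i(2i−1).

Σ i(2i−1) = 2Σi² − Σi over i = 1..32.
Σi = 528 and Σi² = 11440.
2·11440 − 1·528 = 22352.

22352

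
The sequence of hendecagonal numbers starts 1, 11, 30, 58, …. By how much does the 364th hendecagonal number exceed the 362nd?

6527

364·(9·364 − 7)/2 = 594958 and 362·(9·362 − 7)/2 = 588431.
Difference: 594958 − 588431 = 6527.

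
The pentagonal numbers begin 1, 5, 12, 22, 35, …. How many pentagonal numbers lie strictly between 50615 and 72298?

36

The n-th pentagonal number is n(3n−1)/2.
Smallest index with value > 50615: n = 184 (giving 50692).
Largest index with value < 72298: n = 219 (giving 71832).
Indices 184 through 219: 36 terms.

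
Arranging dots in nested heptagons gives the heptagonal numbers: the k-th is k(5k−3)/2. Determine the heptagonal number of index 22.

22·(5·22 − 3)/2 = 22·107/2 = 1177.

1177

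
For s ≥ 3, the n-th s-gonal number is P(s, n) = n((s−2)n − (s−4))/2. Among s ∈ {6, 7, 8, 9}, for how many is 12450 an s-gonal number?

s = 6: P(6, 79) = 12403 and P(6, 80) = 12720; 12450 is not s-gonal.
s = 7: P(7, 70) = 12145 and P(7, 71) = 12496; 12450 is not s-gonal.
s = 8: P(8, 64) = 12160 and P(8, 65) = 12545; 12450 is not s-gonal.
s = 9: P(9, 60) = 12450. ✓
Hits: s ∈ {9} → 1.

1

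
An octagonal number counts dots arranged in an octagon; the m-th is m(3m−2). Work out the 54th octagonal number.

The 54th octagonal number is n(3n−2) with n = 54.
54·(3·54 − 2) = 54·160 = 8640.

8640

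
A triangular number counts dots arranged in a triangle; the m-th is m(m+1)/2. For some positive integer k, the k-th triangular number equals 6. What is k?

3

Set n(n+1)/2 = 6, giving n² + n − 12 = 0.
So n = (-1 + 7) / 2 = 6/2 = 3.
Check: 3·4/2 = 6. ✓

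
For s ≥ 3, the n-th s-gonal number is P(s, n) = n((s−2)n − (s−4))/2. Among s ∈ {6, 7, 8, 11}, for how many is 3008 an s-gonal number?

s = 6: P(6, 39) = 3003 and P(6, 40) = 3160; 3008 is not s-gonal.
s = 7: P(7, 34) = 2839 and P(7, 35) = 3010; 3008 is not s-gonal.
s = 8: P(8, 32) = 3008. ✓
s = 11: P(11, 26) = 2951 and P(11, 27) = 3186; 3008 is not s-gonal.
Hits: s ∈ {8} → 1.

1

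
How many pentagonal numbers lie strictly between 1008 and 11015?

The n-th pentagonal number is n(3n−1)/2.
Smallest index with value > 1008: n = 27 (giving 1080).
Largest index with value < 11015: n = 85 (giving 10795).
Indices 27 through 85: 59 terms.

59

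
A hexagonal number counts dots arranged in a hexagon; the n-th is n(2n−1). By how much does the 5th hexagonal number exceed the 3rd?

30

5·(2·5 − 1) = 45 and 3·(2·3 − 1) = 15.
Difference: 45 − 15 = 30.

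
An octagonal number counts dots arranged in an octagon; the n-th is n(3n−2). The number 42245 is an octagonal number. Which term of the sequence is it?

119

Set n(3n−2) = 42245, giving 3n² − 2n − 42245 = 0.
The discriminant is 4 + 12·42245 = 506944, and √506944 = 712.
So n = (2 + 712) / 6 = 714/6 = 119.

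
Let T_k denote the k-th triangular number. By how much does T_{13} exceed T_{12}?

13

Consecutive triangular numbers differ by n: T_{13} − T_{12} = 13.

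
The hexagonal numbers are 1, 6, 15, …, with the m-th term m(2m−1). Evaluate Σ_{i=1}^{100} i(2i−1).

671650

Σ i(2i−1) = 2Σi² − Σi over i = 1..100.
Σi = 5050 and Σi² = 338350.
2·338350 − 1·5050 = 671650.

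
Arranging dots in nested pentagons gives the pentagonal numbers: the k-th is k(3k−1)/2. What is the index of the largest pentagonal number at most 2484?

Solve n(3n−1)/2 ≤ 2484 for integer n.
n = 40 gives 2380 ≤ 2484, while n = 41 gives 2501 > 2484; so the answer is index 40.

40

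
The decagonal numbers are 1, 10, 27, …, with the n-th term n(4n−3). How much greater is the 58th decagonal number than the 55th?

1347

58·(4·58 − 3) = 13282 and 55·(4·55 − 3) = 11935.
Difference: 13282 − 11935 = 1347.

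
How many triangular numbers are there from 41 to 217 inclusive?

12

The n-th triangular number is n(n+1)/2.
Smallest index with value ≥ 41: n = 9 (giving 45).
Largest index with value ≤ 217: n = 20 (giving 210).
Indices 9 through 20: 12 terms.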